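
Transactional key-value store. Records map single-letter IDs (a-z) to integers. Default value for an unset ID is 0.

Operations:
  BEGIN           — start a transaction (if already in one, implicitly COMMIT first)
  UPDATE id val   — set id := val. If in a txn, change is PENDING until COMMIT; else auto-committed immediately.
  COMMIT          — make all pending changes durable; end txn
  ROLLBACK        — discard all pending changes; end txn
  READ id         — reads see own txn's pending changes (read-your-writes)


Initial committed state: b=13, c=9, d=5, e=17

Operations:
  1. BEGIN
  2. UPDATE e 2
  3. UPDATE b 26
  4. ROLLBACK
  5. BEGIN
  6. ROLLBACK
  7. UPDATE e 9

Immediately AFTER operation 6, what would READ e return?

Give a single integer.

Answer: 17

Derivation:
Initial committed: {b=13, c=9, d=5, e=17}
Op 1: BEGIN: in_txn=True, pending={}
Op 2: UPDATE e=2 (pending; pending now {e=2})
Op 3: UPDATE b=26 (pending; pending now {b=26, e=2})
Op 4: ROLLBACK: discarded pending ['b', 'e']; in_txn=False
Op 5: BEGIN: in_txn=True, pending={}
Op 6: ROLLBACK: discarded pending []; in_txn=False
After op 6: visible(e) = 17 (pending={}, committed={b=13, c=9, d=5, e=17})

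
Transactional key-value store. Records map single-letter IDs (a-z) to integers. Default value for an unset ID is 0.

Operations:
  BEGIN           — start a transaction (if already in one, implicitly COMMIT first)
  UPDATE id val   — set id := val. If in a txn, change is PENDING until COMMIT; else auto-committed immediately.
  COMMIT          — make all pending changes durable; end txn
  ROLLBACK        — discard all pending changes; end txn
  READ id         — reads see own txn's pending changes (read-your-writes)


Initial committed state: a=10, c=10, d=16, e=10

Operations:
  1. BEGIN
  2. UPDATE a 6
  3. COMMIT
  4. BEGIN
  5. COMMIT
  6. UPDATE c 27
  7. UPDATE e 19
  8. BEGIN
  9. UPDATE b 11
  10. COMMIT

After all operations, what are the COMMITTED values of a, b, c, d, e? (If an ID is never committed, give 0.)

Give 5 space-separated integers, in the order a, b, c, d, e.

Initial committed: {a=10, c=10, d=16, e=10}
Op 1: BEGIN: in_txn=True, pending={}
Op 2: UPDATE a=6 (pending; pending now {a=6})
Op 3: COMMIT: merged ['a'] into committed; committed now {a=6, c=10, d=16, e=10}
Op 4: BEGIN: in_txn=True, pending={}
Op 5: COMMIT: merged [] into committed; committed now {a=6, c=10, d=16, e=10}
Op 6: UPDATE c=27 (auto-commit; committed c=27)
Op 7: UPDATE e=19 (auto-commit; committed e=19)
Op 8: BEGIN: in_txn=True, pending={}
Op 9: UPDATE b=11 (pending; pending now {b=11})
Op 10: COMMIT: merged ['b'] into committed; committed now {a=6, b=11, c=27, d=16, e=19}
Final committed: {a=6, b=11, c=27, d=16, e=19}

Answer: 6 11 27 16 19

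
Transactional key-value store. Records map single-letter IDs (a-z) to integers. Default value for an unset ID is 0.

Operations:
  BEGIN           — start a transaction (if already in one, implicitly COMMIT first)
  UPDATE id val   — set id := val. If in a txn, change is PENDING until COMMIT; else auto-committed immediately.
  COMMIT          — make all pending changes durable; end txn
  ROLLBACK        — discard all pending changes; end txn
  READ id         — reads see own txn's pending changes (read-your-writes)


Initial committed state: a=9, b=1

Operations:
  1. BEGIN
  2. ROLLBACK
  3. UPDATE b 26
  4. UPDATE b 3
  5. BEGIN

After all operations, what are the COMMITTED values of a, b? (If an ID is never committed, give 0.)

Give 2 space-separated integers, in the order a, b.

Answer: 9 3

Derivation:
Initial committed: {a=9, b=1}
Op 1: BEGIN: in_txn=True, pending={}
Op 2: ROLLBACK: discarded pending []; in_txn=False
Op 3: UPDATE b=26 (auto-commit; committed b=26)
Op 4: UPDATE b=3 (auto-commit; committed b=3)
Op 5: BEGIN: in_txn=True, pending={}
Final committed: {a=9, b=3}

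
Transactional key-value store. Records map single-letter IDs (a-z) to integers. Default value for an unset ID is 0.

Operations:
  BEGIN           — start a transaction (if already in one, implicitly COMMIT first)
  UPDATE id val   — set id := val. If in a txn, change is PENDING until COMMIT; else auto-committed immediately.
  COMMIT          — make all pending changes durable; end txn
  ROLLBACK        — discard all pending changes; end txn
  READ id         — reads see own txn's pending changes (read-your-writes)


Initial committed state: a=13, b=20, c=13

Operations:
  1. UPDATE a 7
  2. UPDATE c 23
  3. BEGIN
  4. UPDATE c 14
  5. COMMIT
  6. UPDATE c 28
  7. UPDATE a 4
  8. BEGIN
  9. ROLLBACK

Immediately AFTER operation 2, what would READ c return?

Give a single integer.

Answer: 23

Derivation:
Initial committed: {a=13, b=20, c=13}
Op 1: UPDATE a=7 (auto-commit; committed a=7)
Op 2: UPDATE c=23 (auto-commit; committed c=23)
After op 2: visible(c) = 23 (pending={}, committed={a=7, b=20, c=23})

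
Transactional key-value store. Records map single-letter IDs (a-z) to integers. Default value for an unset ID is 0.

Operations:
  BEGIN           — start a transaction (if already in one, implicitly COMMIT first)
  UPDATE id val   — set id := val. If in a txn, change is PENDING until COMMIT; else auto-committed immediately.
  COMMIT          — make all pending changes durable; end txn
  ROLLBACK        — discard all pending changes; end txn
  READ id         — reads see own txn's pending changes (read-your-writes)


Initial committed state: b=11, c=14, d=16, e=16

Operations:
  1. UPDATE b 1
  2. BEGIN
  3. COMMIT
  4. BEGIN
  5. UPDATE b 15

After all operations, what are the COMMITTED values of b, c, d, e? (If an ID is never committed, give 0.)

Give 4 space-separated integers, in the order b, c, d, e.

Initial committed: {b=11, c=14, d=16, e=16}
Op 1: UPDATE b=1 (auto-commit; committed b=1)
Op 2: BEGIN: in_txn=True, pending={}
Op 3: COMMIT: merged [] into committed; committed now {b=1, c=14, d=16, e=16}
Op 4: BEGIN: in_txn=True, pending={}
Op 5: UPDATE b=15 (pending; pending now {b=15})
Final committed: {b=1, c=14, d=16, e=16}

Answer: 1 14 16 16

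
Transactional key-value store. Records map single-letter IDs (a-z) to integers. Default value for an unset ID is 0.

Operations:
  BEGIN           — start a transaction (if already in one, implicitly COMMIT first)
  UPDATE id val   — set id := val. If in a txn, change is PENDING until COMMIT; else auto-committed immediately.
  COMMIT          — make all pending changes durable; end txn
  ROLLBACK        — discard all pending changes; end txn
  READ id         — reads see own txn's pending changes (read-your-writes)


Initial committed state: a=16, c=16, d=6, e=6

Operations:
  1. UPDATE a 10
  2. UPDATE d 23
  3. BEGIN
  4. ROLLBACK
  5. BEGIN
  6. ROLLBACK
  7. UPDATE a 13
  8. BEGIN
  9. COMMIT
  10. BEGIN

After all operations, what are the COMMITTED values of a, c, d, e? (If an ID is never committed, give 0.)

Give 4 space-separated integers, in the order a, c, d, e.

Answer: 13 16 23 6

Derivation:
Initial committed: {a=16, c=16, d=6, e=6}
Op 1: UPDATE a=10 (auto-commit; committed a=10)
Op 2: UPDATE d=23 (auto-commit; committed d=23)
Op 3: BEGIN: in_txn=True, pending={}
Op 4: ROLLBACK: discarded pending []; in_txn=False
Op 5: BEGIN: in_txn=True, pending={}
Op 6: ROLLBACK: discarded pending []; in_txn=False
Op 7: UPDATE a=13 (auto-commit; committed a=13)
Op 8: BEGIN: in_txn=True, pending={}
Op 9: COMMIT: merged [] into committed; committed now {a=13, c=16, d=23, e=6}
Op 10: BEGIN: in_txn=True, pending={}
Final committed: {a=13, c=16, d=23, e=6}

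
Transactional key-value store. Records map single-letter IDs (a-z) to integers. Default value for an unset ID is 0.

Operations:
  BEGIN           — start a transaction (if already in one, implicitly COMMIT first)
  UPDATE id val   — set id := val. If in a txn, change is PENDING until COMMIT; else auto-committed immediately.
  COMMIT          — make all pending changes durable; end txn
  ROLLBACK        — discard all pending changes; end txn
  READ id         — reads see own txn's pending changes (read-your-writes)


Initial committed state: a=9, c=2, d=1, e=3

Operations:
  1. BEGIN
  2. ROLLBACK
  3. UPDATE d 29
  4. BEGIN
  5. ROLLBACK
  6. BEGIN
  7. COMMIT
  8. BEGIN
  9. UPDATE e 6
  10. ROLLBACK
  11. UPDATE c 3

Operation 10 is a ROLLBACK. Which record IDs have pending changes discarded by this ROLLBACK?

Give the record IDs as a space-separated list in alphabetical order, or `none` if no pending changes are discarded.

Answer: e

Derivation:
Initial committed: {a=9, c=2, d=1, e=3}
Op 1: BEGIN: in_txn=True, pending={}
Op 2: ROLLBACK: discarded pending []; in_txn=False
Op 3: UPDATE d=29 (auto-commit; committed d=29)
Op 4: BEGIN: in_txn=True, pending={}
Op 5: ROLLBACK: discarded pending []; in_txn=False
Op 6: BEGIN: in_txn=True, pending={}
Op 7: COMMIT: merged [] into committed; committed now {a=9, c=2, d=29, e=3}
Op 8: BEGIN: in_txn=True, pending={}
Op 9: UPDATE e=6 (pending; pending now {e=6})
Op 10: ROLLBACK: discarded pending ['e']; in_txn=False
Op 11: UPDATE c=3 (auto-commit; committed c=3)
ROLLBACK at op 10 discards: ['e']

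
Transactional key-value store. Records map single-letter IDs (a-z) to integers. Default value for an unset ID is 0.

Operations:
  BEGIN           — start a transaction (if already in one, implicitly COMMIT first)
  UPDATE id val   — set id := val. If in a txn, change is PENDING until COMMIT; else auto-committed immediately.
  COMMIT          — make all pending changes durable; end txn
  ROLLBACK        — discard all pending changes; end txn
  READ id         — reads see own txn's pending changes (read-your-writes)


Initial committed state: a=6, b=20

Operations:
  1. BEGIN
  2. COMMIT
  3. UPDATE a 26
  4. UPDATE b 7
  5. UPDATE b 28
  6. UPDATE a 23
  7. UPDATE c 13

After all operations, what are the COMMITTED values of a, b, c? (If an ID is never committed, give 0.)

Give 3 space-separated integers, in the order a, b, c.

Answer: 23 28 13

Derivation:
Initial committed: {a=6, b=20}
Op 1: BEGIN: in_txn=True, pending={}
Op 2: COMMIT: merged [] into committed; committed now {a=6, b=20}
Op 3: UPDATE a=26 (auto-commit; committed a=26)
Op 4: UPDATE b=7 (auto-commit; committed b=7)
Op 5: UPDATE b=28 (auto-commit; committed b=28)
Op 6: UPDATE a=23 (auto-commit; committed a=23)
Op 7: UPDATE c=13 (auto-commit; committed c=13)
Final committed: {a=23, b=28, c=13}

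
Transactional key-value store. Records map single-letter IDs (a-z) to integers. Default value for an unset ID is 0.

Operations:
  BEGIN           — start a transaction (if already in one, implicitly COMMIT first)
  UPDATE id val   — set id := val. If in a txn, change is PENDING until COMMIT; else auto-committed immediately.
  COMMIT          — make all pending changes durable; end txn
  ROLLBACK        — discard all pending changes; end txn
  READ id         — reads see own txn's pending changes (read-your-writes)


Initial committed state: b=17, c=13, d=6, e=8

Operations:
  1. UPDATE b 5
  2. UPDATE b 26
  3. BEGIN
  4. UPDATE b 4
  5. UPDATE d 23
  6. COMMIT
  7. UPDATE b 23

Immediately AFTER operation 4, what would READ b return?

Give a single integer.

Answer: 4

Derivation:
Initial committed: {b=17, c=13, d=6, e=8}
Op 1: UPDATE b=5 (auto-commit; committed b=5)
Op 2: UPDATE b=26 (auto-commit; committed b=26)
Op 3: BEGIN: in_txn=True, pending={}
Op 4: UPDATE b=4 (pending; pending now {b=4})
After op 4: visible(b) = 4 (pending={b=4}, committed={b=26, c=13, d=6, e=8})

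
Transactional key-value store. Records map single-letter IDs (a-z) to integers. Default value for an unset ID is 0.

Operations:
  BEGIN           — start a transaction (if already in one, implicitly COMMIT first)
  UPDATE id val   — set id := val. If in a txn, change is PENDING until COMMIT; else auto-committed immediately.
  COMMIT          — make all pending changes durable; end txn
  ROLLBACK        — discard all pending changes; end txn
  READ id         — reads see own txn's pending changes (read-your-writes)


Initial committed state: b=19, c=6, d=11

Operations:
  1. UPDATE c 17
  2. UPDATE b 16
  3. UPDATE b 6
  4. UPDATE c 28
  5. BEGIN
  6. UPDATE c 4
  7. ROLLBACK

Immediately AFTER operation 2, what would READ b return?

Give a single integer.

Initial committed: {b=19, c=6, d=11}
Op 1: UPDATE c=17 (auto-commit; committed c=17)
Op 2: UPDATE b=16 (auto-commit; committed b=16)
After op 2: visible(b) = 16 (pending={}, committed={b=16, c=17, d=11})

Answer: 16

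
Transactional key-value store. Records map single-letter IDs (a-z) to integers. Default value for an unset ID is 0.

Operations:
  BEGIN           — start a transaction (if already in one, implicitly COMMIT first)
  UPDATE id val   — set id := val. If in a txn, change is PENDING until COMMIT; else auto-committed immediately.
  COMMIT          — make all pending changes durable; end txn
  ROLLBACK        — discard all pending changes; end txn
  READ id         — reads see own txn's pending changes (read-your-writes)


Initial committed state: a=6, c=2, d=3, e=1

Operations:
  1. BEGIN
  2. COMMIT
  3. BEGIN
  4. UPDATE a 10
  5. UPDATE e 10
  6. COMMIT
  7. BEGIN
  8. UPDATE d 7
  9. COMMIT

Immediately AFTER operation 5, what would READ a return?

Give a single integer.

Initial committed: {a=6, c=2, d=3, e=1}
Op 1: BEGIN: in_txn=True, pending={}
Op 2: COMMIT: merged [] into committed; committed now {a=6, c=2, d=3, e=1}
Op 3: BEGIN: in_txn=True, pending={}
Op 4: UPDATE a=10 (pending; pending now {a=10})
Op 5: UPDATE e=10 (pending; pending now {a=10, e=10})
After op 5: visible(a) = 10 (pending={a=10, e=10}, committed={a=6, c=2, d=3, e=1})

Answer: 10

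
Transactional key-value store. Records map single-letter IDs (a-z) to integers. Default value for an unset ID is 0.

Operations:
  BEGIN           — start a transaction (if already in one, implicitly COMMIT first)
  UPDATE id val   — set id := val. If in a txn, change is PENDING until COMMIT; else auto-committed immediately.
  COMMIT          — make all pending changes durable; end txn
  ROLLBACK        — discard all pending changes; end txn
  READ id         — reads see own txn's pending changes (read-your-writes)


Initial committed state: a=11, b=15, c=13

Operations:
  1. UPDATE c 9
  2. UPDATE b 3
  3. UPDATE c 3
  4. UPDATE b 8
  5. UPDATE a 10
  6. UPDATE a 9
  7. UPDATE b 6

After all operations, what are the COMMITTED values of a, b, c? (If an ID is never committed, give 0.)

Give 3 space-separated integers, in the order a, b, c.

Initial committed: {a=11, b=15, c=13}
Op 1: UPDATE c=9 (auto-commit; committed c=9)
Op 2: UPDATE b=3 (auto-commit; committed b=3)
Op 3: UPDATE c=3 (auto-commit; committed c=3)
Op 4: UPDATE b=8 (auto-commit; committed b=8)
Op 5: UPDATE a=10 (auto-commit; committed a=10)
Op 6: UPDATE a=9 (auto-commit; committed a=9)
Op 7: UPDATE b=6 (auto-commit; committed b=6)
Final committed: {a=9, b=6, c=3}

Answer: 9 6 3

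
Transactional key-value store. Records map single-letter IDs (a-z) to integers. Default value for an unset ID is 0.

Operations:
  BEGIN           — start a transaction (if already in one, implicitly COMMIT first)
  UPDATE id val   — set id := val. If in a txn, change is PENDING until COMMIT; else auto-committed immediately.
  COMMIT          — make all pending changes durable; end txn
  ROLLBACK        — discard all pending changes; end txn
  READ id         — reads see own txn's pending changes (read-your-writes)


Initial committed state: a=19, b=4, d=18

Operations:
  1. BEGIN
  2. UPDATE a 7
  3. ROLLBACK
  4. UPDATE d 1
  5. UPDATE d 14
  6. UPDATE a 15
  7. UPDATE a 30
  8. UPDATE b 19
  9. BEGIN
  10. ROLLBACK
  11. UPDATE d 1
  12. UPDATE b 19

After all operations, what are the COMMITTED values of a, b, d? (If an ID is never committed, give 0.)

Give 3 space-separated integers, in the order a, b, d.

Answer: 30 19 1

Derivation:
Initial committed: {a=19, b=4, d=18}
Op 1: BEGIN: in_txn=True, pending={}
Op 2: UPDATE a=7 (pending; pending now {a=7})
Op 3: ROLLBACK: discarded pending ['a']; in_txn=False
Op 4: UPDATE d=1 (auto-commit; committed d=1)
Op 5: UPDATE d=14 (auto-commit; committed d=14)
Op 6: UPDATE a=15 (auto-commit; committed a=15)
Op 7: UPDATE a=30 (auto-commit; committed a=30)
Op 8: UPDATE b=19 (auto-commit; committed b=19)
Op 9: BEGIN: in_txn=True, pending={}
Op 10: ROLLBACK: discarded pending []; in_txn=False
Op 11: UPDATE d=1 (auto-commit; committed d=1)
Op 12: UPDATE b=19 (auto-commit; committed b=19)
Final committed: {a=30, b=19, d=1}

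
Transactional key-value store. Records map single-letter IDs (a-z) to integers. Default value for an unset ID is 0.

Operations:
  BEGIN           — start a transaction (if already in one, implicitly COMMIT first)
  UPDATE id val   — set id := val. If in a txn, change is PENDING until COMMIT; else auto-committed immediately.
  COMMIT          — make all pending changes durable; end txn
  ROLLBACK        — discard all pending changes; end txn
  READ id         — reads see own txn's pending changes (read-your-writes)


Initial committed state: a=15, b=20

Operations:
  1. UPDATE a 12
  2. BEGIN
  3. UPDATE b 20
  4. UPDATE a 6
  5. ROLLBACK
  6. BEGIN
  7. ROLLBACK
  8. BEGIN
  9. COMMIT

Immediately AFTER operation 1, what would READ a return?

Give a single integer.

Answer: 12

Derivation:
Initial committed: {a=15, b=20}
Op 1: UPDATE a=12 (auto-commit; committed a=12)
After op 1: visible(a) = 12 (pending={}, committed={a=12, b=20})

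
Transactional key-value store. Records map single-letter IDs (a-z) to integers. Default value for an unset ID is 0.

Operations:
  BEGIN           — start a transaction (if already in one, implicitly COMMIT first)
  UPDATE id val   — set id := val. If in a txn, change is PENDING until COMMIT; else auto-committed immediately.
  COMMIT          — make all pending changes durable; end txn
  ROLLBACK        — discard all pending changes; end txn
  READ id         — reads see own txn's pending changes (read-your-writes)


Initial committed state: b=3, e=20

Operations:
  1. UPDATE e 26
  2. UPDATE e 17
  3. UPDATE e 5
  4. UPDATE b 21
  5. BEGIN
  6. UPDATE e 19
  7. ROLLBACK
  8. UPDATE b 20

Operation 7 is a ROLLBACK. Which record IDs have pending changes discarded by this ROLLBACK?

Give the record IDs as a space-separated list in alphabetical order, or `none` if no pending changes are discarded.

Initial committed: {b=3, e=20}
Op 1: UPDATE e=26 (auto-commit; committed e=26)
Op 2: UPDATE e=17 (auto-commit; committed e=17)
Op 3: UPDATE e=5 (auto-commit; committed e=5)
Op 4: UPDATE b=21 (auto-commit; committed b=21)
Op 5: BEGIN: in_txn=True, pending={}
Op 6: UPDATE e=19 (pending; pending now {e=19})
Op 7: ROLLBACK: discarded pending ['e']; in_txn=False
Op 8: UPDATE b=20 (auto-commit; committed b=20)
ROLLBACK at op 7 discards: ['e']

Answer: e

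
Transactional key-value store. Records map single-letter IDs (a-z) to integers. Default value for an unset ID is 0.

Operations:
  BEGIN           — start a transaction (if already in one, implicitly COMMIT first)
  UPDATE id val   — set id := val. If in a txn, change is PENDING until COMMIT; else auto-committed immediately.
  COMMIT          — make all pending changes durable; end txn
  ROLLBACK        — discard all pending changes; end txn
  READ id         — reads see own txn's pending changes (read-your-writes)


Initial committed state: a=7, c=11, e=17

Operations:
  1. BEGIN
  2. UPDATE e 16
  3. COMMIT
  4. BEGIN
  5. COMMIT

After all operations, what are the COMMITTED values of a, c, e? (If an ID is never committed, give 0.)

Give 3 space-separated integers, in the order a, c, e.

Answer: 7 11 16

Derivation:
Initial committed: {a=7, c=11, e=17}
Op 1: BEGIN: in_txn=True, pending={}
Op 2: UPDATE e=16 (pending; pending now {e=16})
Op 3: COMMIT: merged ['e'] into committed; committed now {a=7, c=11, e=16}
Op 4: BEGIN: in_txn=True, pending={}
Op 5: COMMIT: merged [] into committed; committed now {a=7, c=11, e=16}
Final committed: {a=7, c=11, e=16}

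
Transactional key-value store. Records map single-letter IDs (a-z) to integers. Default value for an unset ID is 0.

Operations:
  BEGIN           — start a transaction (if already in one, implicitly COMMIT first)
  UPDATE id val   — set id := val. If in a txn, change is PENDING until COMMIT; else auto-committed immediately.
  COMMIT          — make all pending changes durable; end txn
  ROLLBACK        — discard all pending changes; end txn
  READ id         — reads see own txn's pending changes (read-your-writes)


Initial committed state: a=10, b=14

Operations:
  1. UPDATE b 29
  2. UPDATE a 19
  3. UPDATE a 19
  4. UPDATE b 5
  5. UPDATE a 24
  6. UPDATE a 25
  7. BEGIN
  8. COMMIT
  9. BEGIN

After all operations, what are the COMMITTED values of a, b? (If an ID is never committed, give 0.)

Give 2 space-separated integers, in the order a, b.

Answer: 25 5

Derivation:
Initial committed: {a=10, b=14}
Op 1: UPDATE b=29 (auto-commit; committed b=29)
Op 2: UPDATE a=19 (auto-commit; committed a=19)
Op 3: UPDATE a=19 (auto-commit; committed a=19)
Op 4: UPDATE b=5 (auto-commit; committed b=5)
Op 5: UPDATE a=24 (auto-commit; committed a=24)
Op 6: UPDATE a=25 (auto-commit; committed a=25)
Op 7: BEGIN: in_txn=True, pending={}
Op 8: COMMIT: merged [] into committed; committed now {a=25, b=5}
Op 9: BEGIN: in_txn=True, pending={}
Final committed: {a=25, b=5}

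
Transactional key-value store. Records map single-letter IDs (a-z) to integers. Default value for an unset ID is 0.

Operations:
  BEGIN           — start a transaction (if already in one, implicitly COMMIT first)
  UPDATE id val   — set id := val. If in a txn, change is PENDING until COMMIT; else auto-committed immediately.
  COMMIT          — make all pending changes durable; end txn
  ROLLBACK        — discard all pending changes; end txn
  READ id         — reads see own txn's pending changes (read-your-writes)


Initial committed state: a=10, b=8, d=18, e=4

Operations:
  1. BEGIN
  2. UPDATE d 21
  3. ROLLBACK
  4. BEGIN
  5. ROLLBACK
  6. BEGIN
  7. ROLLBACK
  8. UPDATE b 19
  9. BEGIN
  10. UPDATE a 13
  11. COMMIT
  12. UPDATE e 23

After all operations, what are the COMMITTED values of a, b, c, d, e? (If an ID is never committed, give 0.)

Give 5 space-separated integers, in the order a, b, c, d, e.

Initial committed: {a=10, b=8, d=18, e=4}
Op 1: BEGIN: in_txn=True, pending={}
Op 2: UPDATE d=21 (pending; pending now {d=21})
Op 3: ROLLBACK: discarded pending ['d']; in_txn=False
Op 4: BEGIN: in_txn=True, pending={}
Op 5: ROLLBACK: discarded pending []; in_txn=False
Op 6: BEGIN: in_txn=True, pending={}
Op 7: ROLLBACK: discarded pending []; in_txn=False
Op 8: UPDATE b=19 (auto-commit; committed b=19)
Op 9: BEGIN: in_txn=True, pending={}
Op 10: UPDATE a=13 (pending; pending now {a=13})
Op 11: COMMIT: merged ['a'] into committed; committed now {a=13, b=19, d=18, e=4}
Op 12: UPDATE e=23 (auto-commit; committed e=23)
Final committed: {a=13, b=19, d=18, e=23}

Answer: 13 19 0 18 23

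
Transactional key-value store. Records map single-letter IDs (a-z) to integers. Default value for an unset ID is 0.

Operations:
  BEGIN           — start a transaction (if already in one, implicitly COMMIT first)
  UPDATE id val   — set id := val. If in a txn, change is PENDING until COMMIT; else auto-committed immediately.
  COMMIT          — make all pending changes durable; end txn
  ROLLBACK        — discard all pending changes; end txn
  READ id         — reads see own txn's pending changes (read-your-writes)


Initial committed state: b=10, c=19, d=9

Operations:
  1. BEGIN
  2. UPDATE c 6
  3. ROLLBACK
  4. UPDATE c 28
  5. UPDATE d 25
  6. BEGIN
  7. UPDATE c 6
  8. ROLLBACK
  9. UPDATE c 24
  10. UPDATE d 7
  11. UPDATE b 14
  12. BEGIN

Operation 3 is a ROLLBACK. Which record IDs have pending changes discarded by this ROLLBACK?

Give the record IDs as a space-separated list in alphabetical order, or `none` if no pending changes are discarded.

Initial committed: {b=10, c=19, d=9}
Op 1: BEGIN: in_txn=True, pending={}
Op 2: UPDATE c=6 (pending; pending now {c=6})
Op 3: ROLLBACK: discarded pending ['c']; in_txn=False
Op 4: UPDATE c=28 (auto-commit; committed c=28)
Op 5: UPDATE d=25 (auto-commit; committed d=25)
Op 6: BEGIN: in_txn=True, pending={}
Op 7: UPDATE c=6 (pending; pending now {c=6})
Op 8: ROLLBACK: discarded pending ['c']; in_txn=False
Op 9: UPDATE c=24 (auto-commit; committed c=24)
Op 10: UPDATE d=7 (auto-commit; committed d=7)
Op 11: UPDATE b=14 (auto-commit; committed b=14)
Op 12: BEGIN: in_txn=True, pending={}
ROLLBACK at op 3 discards: ['c']

Answer: c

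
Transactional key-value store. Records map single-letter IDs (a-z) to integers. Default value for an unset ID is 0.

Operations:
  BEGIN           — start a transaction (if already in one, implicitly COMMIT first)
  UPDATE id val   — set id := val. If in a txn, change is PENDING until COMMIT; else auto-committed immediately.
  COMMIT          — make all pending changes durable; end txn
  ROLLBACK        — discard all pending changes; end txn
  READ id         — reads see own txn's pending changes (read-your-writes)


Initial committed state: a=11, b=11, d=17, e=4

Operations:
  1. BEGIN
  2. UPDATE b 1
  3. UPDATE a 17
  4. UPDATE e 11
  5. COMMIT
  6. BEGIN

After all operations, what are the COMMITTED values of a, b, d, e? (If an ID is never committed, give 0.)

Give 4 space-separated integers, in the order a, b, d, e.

Initial committed: {a=11, b=11, d=17, e=4}
Op 1: BEGIN: in_txn=True, pending={}
Op 2: UPDATE b=1 (pending; pending now {b=1})
Op 3: UPDATE a=17 (pending; pending now {a=17, b=1})
Op 4: UPDATE e=11 (pending; pending now {a=17, b=1, e=11})
Op 5: COMMIT: merged ['a', 'b', 'e'] into committed; committed now {a=17, b=1, d=17, e=11}
Op 6: BEGIN: in_txn=True, pending={}
Final committed: {a=17, b=1, d=17, e=11}

Answer: 17 1 17 11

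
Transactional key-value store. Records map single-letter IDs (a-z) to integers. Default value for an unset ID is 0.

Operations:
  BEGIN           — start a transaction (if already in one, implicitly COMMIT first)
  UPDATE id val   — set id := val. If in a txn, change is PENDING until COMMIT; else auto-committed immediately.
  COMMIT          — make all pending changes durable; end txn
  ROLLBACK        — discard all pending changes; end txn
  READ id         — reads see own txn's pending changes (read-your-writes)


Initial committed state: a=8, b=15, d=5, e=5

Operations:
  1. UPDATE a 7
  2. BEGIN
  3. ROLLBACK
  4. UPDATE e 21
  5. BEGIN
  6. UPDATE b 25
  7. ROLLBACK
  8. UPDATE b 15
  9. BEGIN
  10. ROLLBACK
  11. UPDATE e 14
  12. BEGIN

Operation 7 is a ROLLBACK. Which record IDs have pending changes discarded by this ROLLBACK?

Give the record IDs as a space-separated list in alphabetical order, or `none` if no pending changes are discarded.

Initial committed: {a=8, b=15, d=5, e=5}
Op 1: UPDATE a=7 (auto-commit; committed a=7)
Op 2: BEGIN: in_txn=True, pending={}
Op 3: ROLLBACK: discarded pending []; in_txn=False
Op 4: UPDATE e=21 (auto-commit; committed e=21)
Op 5: BEGIN: in_txn=True, pending={}
Op 6: UPDATE b=25 (pending; pending now {b=25})
Op 7: ROLLBACK: discarded pending ['b']; in_txn=False
Op 8: UPDATE b=15 (auto-commit; committed b=15)
Op 9: BEGIN: in_txn=True, pending={}
Op 10: ROLLBACK: discarded pending []; in_txn=False
Op 11: UPDATE e=14 (auto-commit; committed e=14)
Op 12: BEGIN: in_txn=True, pending={}
ROLLBACK at op 7 discards: ['b']

Answer: b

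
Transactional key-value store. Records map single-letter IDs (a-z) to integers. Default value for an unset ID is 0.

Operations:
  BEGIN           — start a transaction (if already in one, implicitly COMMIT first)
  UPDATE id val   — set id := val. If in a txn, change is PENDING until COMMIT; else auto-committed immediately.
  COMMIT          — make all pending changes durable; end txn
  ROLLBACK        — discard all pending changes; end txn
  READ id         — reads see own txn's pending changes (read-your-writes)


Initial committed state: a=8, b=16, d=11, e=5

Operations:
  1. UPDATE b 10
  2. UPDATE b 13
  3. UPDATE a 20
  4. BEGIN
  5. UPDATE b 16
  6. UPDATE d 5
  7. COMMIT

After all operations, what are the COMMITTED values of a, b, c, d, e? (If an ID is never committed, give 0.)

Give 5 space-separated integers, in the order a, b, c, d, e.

Answer: 20 16 0 5 5

Derivation:
Initial committed: {a=8, b=16, d=11, e=5}
Op 1: UPDATE b=10 (auto-commit; committed b=10)
Op 2: UPDATE b=13 (auto-commit; committed b=13)
Op 3: UPDATE a=20 (auto-commit; committed a=20)
Op 4: BEGIN: in_txn=True, pending={}
Op 5: UPDATE b=16 (pending; pending now {b=16})
Op 6: UPDATE d=5 (pending; pending now {b=16, d=5})
Op 7: COMMIT: merged ['b', 'd'] into committed; committed now {a=20, b=16, d=5, e=5}
Final committed: {a=20, b=16, d=5, e=5}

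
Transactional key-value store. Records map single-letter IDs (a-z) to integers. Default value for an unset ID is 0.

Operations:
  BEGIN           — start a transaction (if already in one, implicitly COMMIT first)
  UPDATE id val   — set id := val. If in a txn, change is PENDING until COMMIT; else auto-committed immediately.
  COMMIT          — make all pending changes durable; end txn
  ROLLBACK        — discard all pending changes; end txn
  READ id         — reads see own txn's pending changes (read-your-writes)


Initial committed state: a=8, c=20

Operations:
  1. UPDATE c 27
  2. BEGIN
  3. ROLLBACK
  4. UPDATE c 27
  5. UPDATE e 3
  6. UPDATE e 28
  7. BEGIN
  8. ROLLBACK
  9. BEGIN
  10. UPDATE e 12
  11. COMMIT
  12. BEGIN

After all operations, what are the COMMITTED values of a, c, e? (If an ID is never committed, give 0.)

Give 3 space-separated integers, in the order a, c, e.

Initial committed: {a=8, c=20}
Op 1: UPDATE c=27 (auto-commit; committed c=27)
Op 2: BEGIN: in_txn=True, pending={}
Op 3: ROLLBACK: discarded pending []; in_txn=False
Op 4: UPDATE c=27 (auto-commit; committed c=27)
Op 5: UPDATE e=3 (auto-commit; committed e=3)
Op 6: UPDATE e=28 (auto-commit; committed e=28)
Op 7: BEGIN: in_txn=True, pending={}
Op 8: ROLLBACK: discarded pending []; in_txn=False
Op 9: BEGIN: in_txn=True, pending={}
Op 10: UPDATE e=12 (pending; pending now {e=12})
Op 11: COMMIT: merged ['e'] into committed; committed now {a=8, c=27, e=12}
Op 12: BEGIN: in_txn=True, pending={}
Final committed: {a=8, c=27, e=12}

Answer: 8 27 12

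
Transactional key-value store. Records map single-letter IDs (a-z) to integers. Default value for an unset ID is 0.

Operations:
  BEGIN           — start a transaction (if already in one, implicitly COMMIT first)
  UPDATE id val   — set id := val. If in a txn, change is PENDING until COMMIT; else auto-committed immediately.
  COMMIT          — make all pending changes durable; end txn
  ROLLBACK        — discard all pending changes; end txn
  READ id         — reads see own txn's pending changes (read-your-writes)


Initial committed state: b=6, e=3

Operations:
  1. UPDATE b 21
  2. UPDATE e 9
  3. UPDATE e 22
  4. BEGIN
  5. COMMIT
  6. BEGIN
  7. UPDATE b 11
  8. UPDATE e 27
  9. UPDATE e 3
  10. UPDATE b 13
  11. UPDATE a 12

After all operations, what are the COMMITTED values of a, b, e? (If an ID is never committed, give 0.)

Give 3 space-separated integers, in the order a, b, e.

Answer: 0 21 22

Derivation:
Initial committed: {b=6, e=3}
Op 1: UPDATE b=21 (auto-commit; committed b=21)
Op 2: UPDATE e=9 (auto-commit; committed e=9)
Op 3: UPDATE e=22 (auto-commit; committed e=22)
Op 4: BEGIN: in_txn=True, pending={}
Op 5: COMMIT: merged [] into committed; committed now {b=21, e=22}
Op 6: BEGIN: in_txn=True, pending={}
Op 7: UPDATE b=11 (pending; pending now {b=11})
Op 8: UPDATE e=27 (pending; pending now {b=11, e=27})
Op 9: UPDATE e=3 (pending; pending now {b=11, e=3})
Op 10: UPDATE b=13 (pending; pending now {b=13, e=3})
Op 11: UPDATE a=12 (pending; pending now {a=12, b=13, e=3})
Final committed: {b=21, e=22}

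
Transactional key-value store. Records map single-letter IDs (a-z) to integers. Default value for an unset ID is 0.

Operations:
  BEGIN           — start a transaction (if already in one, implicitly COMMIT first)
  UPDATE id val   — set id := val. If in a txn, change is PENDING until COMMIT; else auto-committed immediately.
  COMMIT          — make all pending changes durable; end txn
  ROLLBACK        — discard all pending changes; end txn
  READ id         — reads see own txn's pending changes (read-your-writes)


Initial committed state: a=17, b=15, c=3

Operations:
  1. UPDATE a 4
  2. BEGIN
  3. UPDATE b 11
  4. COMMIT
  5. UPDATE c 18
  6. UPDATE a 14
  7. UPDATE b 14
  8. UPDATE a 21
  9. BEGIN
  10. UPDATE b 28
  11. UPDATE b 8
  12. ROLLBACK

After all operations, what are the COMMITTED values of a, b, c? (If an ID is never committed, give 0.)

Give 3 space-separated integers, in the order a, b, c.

Answer: 21 14 18

Derivation:
Initial committed: {a=17, b=15, c=3}
Op 1: UPDATE a=4 (auto-commit; committed a=4)
Op 2: BEGIN: in_txn=True, pending={}
Op 3: UPDATE b=11 (pending; pending now {b=11})
Op 4: COMMIT: merged ['b'] into committed; committed now {a=4, b=11, c=3}
Op 5: UPDATE c=18 (auto-commit; committed c=18)
Op 6: UPDATE a=14 (auto-commit; committed a=14)
Op 7: UPDATE b=14 (auto-commit; committed b=14)
Op 8: UPDATE a=21 (auto-commit; committed a=21)
Op 9: BEGIN: in_txn=True, pending={}
Op 10: UPDATE b=28 (pending; pending now {b=28})
Op 11: UPDATE b=8 (pending; pending now {b=8})
Op 12: ROLLBACK: discarded pending ['b']; in_txn=False
Final committed: {a=21, b=14, c=18}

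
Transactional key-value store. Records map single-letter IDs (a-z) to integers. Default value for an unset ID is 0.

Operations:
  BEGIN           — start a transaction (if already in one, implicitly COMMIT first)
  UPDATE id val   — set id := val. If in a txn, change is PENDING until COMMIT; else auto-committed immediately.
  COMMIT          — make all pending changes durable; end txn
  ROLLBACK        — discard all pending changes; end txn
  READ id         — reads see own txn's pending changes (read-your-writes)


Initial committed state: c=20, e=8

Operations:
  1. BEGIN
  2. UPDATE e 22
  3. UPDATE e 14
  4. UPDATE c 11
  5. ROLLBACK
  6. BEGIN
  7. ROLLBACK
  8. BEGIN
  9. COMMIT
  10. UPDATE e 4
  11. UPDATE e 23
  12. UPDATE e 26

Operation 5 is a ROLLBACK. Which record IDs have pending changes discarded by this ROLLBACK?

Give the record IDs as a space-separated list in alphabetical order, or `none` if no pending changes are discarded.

Answer: c e

Derivation:
Initial committed: {c=20, e=8}
Op 1: BEGIN: in_txn=True, pending={}
Op 2: UPDATE e=22 (pending; pending now {e=22})
Op 3: UPDATE e=14 (pending; pending now {e=14})
Op 4: UPDATE c=11 (pending; pending now {c=11, e=14})
Op 5: ROLLBACK: discarded pending ['c', 'e']; in_txn=False
Op 6: BEGIN: in_txn=True, pending={}
Op 7: ROLLBACK: discarded pending []; in_txn=False
Op 8: BEGIN: in_txn=True, pending={}
Op 9: COMMIT: merged [] into committed; committed now {c=20, e=8}
Op 10: UPDATE e=4 (auto-commit; committed e=4)
Op 11: UPDATE e=23 (auto-commit; committed e=23)
Op 12: UPDATE e=26 (auto-commit; committed e=26)
ROLLBACK at op 5 discards: ['c', 'e']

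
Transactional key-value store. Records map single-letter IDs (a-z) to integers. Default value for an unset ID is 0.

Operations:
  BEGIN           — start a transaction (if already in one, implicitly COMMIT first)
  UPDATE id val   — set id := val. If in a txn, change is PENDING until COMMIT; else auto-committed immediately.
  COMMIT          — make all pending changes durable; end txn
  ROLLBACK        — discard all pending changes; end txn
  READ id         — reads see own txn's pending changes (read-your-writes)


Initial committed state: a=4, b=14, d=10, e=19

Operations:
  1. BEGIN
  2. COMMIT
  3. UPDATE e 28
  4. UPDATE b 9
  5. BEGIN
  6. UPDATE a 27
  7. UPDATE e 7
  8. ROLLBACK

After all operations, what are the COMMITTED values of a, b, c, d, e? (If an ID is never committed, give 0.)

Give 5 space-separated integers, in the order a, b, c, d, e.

Initial committed: {a=4, b=14, d=10, e=19}
Op 1: BEGIN: in_txn=True, pending={}
Op 2: COMMIT: merged [] into committed; committed now {a=4, b=14, d=10, e=19}
Op 3: UPDATE e=28 (auto-commit; committed e=28)
Op 4: UPDATE b=9 (auto-commit; committed b=9)
Op 5: BEGIN: in_txn=True, pending={}
Op 6: UPDATE a=27 (pending; pending now {a=27})
Op 7: UPDATE e=7 (pending; pending now {a=27, e=7})
Op 8: ROLLBACK: discarded pending ['a', 'e']; in_txn=False
Final committed: {a=4, b=9, d=10, e=28}

Answer: 4 9 0 10 28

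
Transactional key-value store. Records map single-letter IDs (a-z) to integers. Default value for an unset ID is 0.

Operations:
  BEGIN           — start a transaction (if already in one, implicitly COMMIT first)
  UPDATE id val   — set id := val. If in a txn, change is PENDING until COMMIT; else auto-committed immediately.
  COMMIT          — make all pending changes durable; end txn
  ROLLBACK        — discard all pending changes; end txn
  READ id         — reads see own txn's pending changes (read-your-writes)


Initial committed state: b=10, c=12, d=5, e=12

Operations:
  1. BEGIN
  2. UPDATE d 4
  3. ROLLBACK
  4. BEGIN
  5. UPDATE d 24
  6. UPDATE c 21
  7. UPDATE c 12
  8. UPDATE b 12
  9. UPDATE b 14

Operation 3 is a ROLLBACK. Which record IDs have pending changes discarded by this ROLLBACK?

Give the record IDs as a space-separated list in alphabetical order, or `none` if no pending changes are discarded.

Initial committed: {b=10, c=12, d=5, e=12}
Op 1: BEGIN: in_txn=True, pending={}
Op 2: UPDATE d=4 (pending; pending now {d=4})
Op 3: ROLLBACK: discarded pending ['d']; in_txn=False
Op 4: BEGIN: in_txn=True, pending={}
Op 5: UPDATE d=24 (pending; pending now {d=24})
Op 6: UPDATE c=21 (pending; pending now {c=21, d=24})
Op 7: UPDATE c=12 (pending; pending now {c=12, d=24})
Op 8: UPDATE b=12 (pending; pending now {b=12, c=12, d=24})
Op 9: UPDATE b=14 (pending; pending now {b=14, c=12, d=24})
ROLLBACK at op 3 discards: ['d']

Answer: d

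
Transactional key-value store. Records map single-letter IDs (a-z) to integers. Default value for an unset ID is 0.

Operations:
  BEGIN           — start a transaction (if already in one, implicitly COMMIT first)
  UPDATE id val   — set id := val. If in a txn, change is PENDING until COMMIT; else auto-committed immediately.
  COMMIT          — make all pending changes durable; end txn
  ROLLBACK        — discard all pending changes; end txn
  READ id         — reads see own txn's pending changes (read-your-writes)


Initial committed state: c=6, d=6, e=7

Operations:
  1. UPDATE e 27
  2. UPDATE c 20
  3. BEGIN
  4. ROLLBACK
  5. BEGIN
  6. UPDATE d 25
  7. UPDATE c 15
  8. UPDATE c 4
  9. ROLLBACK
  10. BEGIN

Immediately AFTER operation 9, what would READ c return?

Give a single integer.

Initial committed: {c=6, d=6, e=7}
Op 1: UPDATE e=27 (auto-commit; committed e=27)
Op 2: UPDATE c=20 (auto-commit; committed c=20)
Op 3: BEGIN: in_txn=True, pending={}
Op 4: ROLLBACK: discarded pending []; in_txn=False
Op 5: BEGIN: in_txn=True, pending={}
Op 6: UPDATE d=25 (pending; pending now {d=25})
Op 7: UPDATE c=15 (pending; pending now {c=15, d=25})
Op 8: UPDATE c=4 (pending; pending now {c=4, d=25})
Op 9: ROLLBACK: discarded pending ['c', 'd']; in_txn=False
After op 9: visible(c) = 20 (pending={}, committed={c=20, d=6, e=27})

Answer: 20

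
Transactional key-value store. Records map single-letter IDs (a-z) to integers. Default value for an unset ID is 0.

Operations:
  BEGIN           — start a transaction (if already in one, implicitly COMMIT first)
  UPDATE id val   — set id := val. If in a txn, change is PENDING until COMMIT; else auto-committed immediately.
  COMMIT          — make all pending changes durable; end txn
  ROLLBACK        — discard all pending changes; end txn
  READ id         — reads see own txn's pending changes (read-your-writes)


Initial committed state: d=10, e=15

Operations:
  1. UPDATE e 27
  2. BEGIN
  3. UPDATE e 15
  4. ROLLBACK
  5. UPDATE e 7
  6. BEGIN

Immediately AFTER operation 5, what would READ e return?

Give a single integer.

Answer: 7

Derivation:
Initial committed: {d=10, e=15}
Op 1: UPDATE e=27 (auto-commit; committed e=27)
Op 2: BEGIN: in_txn=True, pending={}
Op 3: UPDATE e=15 (pending; pending now {e=15})
Op 4: ROLLBACK: discarded pending ['e']; in_txn=False
Op 5: UPDATE e=7 (auto-commit; committed e=7)
After op 5: visible(e) = 7 (pending={}, committed={d=10, e=7})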